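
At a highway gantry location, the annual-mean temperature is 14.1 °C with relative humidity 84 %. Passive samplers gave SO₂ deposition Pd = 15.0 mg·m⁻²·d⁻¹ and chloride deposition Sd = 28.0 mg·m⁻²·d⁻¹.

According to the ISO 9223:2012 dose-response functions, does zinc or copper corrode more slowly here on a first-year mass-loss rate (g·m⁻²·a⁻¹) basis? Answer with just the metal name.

zinc: temperature factor f = -0.071·(4.1) = -0.2911
  Pd branch = 0.0129·Pd^0.44·e^(0.046·RH+f) = 1.513 μm/a
  Cl⁻ term: 0.0175·28.0^0.57·exp(0.008·84+0.085·14.1) = 0.759
  r_corr = 1.513 + 0.759 = 2.272 μm/a
  mass loss = 2.272 μm/a × 7.14 g/cm³ = 16.22 g·m⁻²·a⁻¹
copper: T>10 °C ⇒ hinge -0.080·(14.1−10) = -0.3280
  Pd branch = 0.0053·Pd^0.26·e^(0.059·RH+f) = 1.096 μm/a
  Sd branch = 0.01025·Sd^0.27·e^(0.036·RH+0.049·T) = 1.035 μm/a
  sum: 1.096 + 1.035 → r_corr = 2.131 μm/a
  mass loss = 2.131 μm/a × 8.96 g/cm³ = 19.09 g·m⁻²·a⁻¹
Ordering by g·m⁻²·a⁻¹: copper (19.1) > zinc (16.2)

zinc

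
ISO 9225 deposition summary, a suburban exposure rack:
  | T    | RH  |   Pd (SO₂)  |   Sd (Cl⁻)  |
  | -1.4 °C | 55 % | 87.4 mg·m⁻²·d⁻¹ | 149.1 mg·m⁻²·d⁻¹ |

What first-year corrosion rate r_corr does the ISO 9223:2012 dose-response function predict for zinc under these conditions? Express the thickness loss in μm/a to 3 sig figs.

zinc: f(T) = +0.038·(T−10) [T≤10 °C] = -0.4332
  SO₂ term: 0.0129·87.4^0.44·exp(0.046·55-0.4332) = 0.7507
  Sd branch = 0.0175·Sd^0.57·e^(0.008·RH+0.085·T) = 0.4181 μm/a
  sum: 0.7507 + 0.4181 → r_corr = 1.169 μm/a

r_corr = 1.17 μm/a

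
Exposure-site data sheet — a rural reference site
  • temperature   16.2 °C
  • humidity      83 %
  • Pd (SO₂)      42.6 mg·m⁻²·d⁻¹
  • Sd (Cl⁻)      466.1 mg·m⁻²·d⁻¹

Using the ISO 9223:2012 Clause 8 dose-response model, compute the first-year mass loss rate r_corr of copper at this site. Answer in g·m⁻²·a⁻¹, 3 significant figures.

r_corr = 31.5 g·m⁻²·a⁻¹

copper: temperature factor f = -0.080·(6.2) = -0.4960
  sulphur-dioxide contribution → 1.146 μm/a
  chloride contribution → 2.364 μm/a
  total first-year rate 3.51 μm/a
Convert to mass loss: 3.51 μm/a × 8.96 g/cm³ = 31.45 g·m⁻²·a⁻¹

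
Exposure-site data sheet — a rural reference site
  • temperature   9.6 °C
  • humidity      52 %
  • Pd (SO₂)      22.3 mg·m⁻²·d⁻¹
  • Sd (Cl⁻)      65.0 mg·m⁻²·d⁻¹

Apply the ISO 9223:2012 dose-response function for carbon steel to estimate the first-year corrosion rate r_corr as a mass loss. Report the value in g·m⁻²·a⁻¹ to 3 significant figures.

r_corr = 273 g·m⁻²·a⁻¹

carbon steel: temperature factor f = +0.150·(-0.4) = -0.0600
  sulphur-dioxide contribution → 23.7 μm/a
  chloride contribution → 11.08 μm/a
  ⇒ r_corr(carbon steel) = 34.78 μm/a
Convert to mass loss: 34.78 μm/a × 7.85 g/cm³ = 273 g·m⁻²·a⁻¹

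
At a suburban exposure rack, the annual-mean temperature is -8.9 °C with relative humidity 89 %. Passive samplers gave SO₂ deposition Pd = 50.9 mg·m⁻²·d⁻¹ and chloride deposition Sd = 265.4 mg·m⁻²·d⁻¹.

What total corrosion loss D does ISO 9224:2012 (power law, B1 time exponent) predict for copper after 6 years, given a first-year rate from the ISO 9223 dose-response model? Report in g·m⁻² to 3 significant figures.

copper: f(T) = +0.126·(T−10) [T≤10 °C] = -2.3814
  Pd branch = 0.0053·Pd^0.26·e^(0.059·RH+f) = 0.2596 μm/a
  Cl⁻ term: 0.01025·265.4^0.27·exp(0.036·89+0.049·-8.9) = 0.7366
  sum: 0.2596 + 0.7366 → r_corr = 0.9962 μm/a
Power-law: D(6) = r_corr · 6^0.667
  D(6) = 0.9962 × 6^0.667 = 0.9962 × 3.304 = 3.291 μm
  Mass loss = 3.291 μm × 8.96 g/cm³ = 29.49 g·m⁻²

D(6) = 29.5 g·m⁻²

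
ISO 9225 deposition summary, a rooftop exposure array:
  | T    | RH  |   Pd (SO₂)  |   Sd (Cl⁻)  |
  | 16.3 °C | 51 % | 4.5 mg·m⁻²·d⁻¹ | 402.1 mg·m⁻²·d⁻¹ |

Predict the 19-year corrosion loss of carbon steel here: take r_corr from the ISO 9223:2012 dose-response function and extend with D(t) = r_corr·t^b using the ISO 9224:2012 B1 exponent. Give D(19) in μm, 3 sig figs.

D(19) = 238 μm

carbon steel: T>10 °C ⇒ hinge -0.054·(16.3−10) = -0.3402
  sulphur-dioxide contribution → 7.636 μm/a
  chloride contribution → 43.39 μm/a
  total first-year rate 51.02 μm/a
ISO 9224: D(t) = r_corr · t^b with b = 0.523 (carbon steel, B1)
  D(19) = 51.02 × 19^0.523 = 51.02 × 4.664 = 238 μm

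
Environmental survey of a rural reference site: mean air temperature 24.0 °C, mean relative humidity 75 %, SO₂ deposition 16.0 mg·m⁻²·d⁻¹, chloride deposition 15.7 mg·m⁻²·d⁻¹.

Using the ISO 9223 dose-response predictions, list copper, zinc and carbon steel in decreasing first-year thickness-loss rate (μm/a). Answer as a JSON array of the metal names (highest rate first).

["carbon steel", "zinc", "copper"]

copper: temperature factor f = -0.080·(14.0) = -1.1200
  SO₂ term: 0.0053·16.0^0.26·exp(0.059·75-1.1200) = 0.297
  Sd branch = 0.01025·Sd^0.27·e^(0.036·RH+0.049·T) = 1.04 μm/a
  r_corr = 0.297 + 1.04 = 1.337 μm/a
zinc: temperature factor f = -0.071·(14.0) = -0.9940
  SO₂ term: 0.0129·16.0^0.44·exp(0.046·75-0.9940) = 0.5094
  Cl⁻ term: 0.0175·15.7^0.57·exp(0.008·75+0.085·24.0) = 1.178
  sum: 0.5094 + 1.178 → r_corr = 1.688 μm/a
carbon steel: T>10 °C ⇒ hinge -0.054·(24.0−10) = -0.7560
  SO₂ term: 1.77·16.0^0.52·exp(0.02·75-0.7560) = 15.75
  Cl⁻ term: 0.102·15.7^0.62·exp(0.033·75+0.04·24.0) = 17.45
  r_corr = 15.75 + 17.45 = 33.2 μm/a
Ordering by μm/a: carbon steel (33.2) > zinc (1.69) > copper (1.34)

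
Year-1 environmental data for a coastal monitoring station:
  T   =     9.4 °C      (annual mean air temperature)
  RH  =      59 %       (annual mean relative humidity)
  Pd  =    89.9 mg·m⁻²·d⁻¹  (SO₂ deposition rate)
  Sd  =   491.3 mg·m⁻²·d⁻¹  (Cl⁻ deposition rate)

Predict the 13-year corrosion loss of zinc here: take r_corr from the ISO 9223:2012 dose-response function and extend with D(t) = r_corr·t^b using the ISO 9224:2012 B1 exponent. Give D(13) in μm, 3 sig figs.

D(13) = 28.3 μm

zinc: T≤10 °C ⇒ hinge +0.038·(9.4−10) = -0.0228
  sulphur-dioxide contribution → 1.377 μm/a
  chloride contribution → 2.134 μm/a
  ⇒ r_corr(zinc) = 3.511 μm/a
Power-law: D(13) = r_corr · 13^0.813
  D(13) = 3.511 × 13^0.813 = 3.511 × 8.047 = 28.25 μm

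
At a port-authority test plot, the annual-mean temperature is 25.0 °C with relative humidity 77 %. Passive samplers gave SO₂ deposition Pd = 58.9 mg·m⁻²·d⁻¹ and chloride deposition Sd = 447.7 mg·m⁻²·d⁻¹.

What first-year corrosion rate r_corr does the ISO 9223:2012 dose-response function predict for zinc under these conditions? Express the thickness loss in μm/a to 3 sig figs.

zinc: f(T) = -0.071·(T−10) [T>10 °C] = -1.0650
  SO₂ term: 0.0129·58.9^0.44·exp(0.046·77-1.0650) = 0.923
  Cl⁻ term: 0.0175·447.7^0.57·exp(0.008·77+0.085·25.0) = 8.8
  sum: 0.923 + 8.8 → r_corr = 9.723 μm/a

r_corr = 9.72 μm/a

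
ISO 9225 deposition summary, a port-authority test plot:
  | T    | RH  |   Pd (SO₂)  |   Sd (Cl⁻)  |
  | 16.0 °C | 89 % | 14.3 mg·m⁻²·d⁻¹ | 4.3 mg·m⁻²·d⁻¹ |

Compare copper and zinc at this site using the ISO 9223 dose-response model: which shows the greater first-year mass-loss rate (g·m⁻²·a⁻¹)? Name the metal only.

copper

copper: T>10 °C ⇒ hinge -0.080·(16.0−10) = -0.4800
  SO₂ term: 0.0053·14.3^0.26·exp(0.059·89-0.4800) = 1.249
  Sd branch = 0.01025·Sd^0.27·e^(0.036·RH+0.049·T) = 0.8198 μm/a
  r_corr = 1.249 + 0.8198 = 2.069 μm/a
  mass loss = 2.069 μm/a × 8.96 g/cm³ = 18.54 g·m⁻²·a⁻¹
zinc: temperature factor f = -0.071·(6.0) = -0.4260
  SO₂ term: 0.0129·14.3^0.44·exp(0.046·89-0.4260) = 1.629
  Cl⁻ term: 0.0175·4.3^0.57·exp(0.008·89+0.085·16.0) = 0.3191
  sum: 1.629 + 0.3191 → r_corr = 1.948 μm/a
  mass loss = 1.948 μm/a × 7.14 g/cm³ = 13.91 g·m⁻²·a⁻¹
Ordering by g·m⁻²·a⁻¹: copper (18.5) > zinc (13.9)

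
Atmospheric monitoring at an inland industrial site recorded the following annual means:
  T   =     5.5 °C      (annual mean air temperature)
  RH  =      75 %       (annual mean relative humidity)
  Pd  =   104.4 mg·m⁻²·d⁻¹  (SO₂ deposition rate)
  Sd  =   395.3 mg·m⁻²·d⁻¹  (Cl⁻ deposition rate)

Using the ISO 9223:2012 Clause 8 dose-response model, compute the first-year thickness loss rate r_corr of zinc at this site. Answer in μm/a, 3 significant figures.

zinc: f(T) = +0.038·(T−10) [T≤10 °C] = -0.1710
  sulphur-dioxide contribution → 2.648 μm/a
  chloride contribution → 1.538 μm/a
  total first-year rate 4.185 μm/a

r_corr = 4.19 μm/a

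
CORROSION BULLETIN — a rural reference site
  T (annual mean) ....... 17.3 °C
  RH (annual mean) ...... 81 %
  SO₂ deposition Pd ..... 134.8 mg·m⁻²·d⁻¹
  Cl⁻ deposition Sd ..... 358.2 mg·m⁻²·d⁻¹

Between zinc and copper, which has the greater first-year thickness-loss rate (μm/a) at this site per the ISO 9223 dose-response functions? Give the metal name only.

zinc

zinc: T>10 °C ⇒ hinge -0.071·(17.3−10) = -0.5183
  Pd branch = 0.0129·Pd^0.44·e^(0.046·RH+f) = 2.759 μm/a
  Sd branch = 0.0175·Sd^0.57·e^(0.008·RH+0.085·T) = 4.159 μm/a
  sum: 2.759 + 4.159 → r_corr = 6.917 μm/a
copper: T>10 °C ⇒ hinge -0.080·(17.3−10) = -0.5840
  SO₂ term: 0.0053·134.8^0.26·exp(0.059·81-0.5840) = 1.259
  Sd branch = 0.01025·Sd^0.27·e^(0.036·RH+0.049·T) = 2.162 μm/a
  r_corr = 1.259 + 2.162 = 3.421 μm/a
Ordering by μm/a: zinc (6.92) > copper (3.42)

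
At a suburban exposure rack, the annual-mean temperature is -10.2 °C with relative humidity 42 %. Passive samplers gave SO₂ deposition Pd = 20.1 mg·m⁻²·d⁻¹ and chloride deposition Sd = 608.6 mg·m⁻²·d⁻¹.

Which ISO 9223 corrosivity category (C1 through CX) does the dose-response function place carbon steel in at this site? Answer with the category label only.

C2

carbon steel: T≤10 °C ⇒ hinge +0.150·(-10.2−10) = -3.0300
  SO₂ term: 1.77·20.1^0.52·exp(0.02·42-3.0300) = 0.943
  Cl⁻ term: 0.102·608.6^0.62·exp(0.033·42+0.04·-10.2) = 14.44
  r_corr = 0.943 + 14.44 = 15.38 μm/a
ISO 9223 Table 2 (carbon steel): 1.3 < 15.4 ≤ 25 μm/a ⇒ C2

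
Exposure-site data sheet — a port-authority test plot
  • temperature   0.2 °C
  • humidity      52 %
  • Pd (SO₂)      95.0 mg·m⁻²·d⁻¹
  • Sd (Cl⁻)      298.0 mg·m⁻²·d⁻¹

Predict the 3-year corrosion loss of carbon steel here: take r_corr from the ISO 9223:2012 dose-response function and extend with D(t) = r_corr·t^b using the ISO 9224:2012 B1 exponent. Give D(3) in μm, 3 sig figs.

D(3) = 56.6 μm

carbon steel: temperature factor f = +0.150·(-9.8) = -1.4700
  SO₂ term: 1.77·95.0^0.52·exp(0.02·52-1.4700) = 12.29
  Sd branch = 0.102·Sd^0.62·e^(0.033·RH+0.04·T) = 19.56 μm/a
  sum: 12.29 + 19.56 → r_corr = 31.85 μm/a
Long-term exponent b (ISO 9224 Table 2, B1) = 0.523
  D(3) = 31.85 × 3^0.523 = 31.85 × 1.776 = 56.58 μm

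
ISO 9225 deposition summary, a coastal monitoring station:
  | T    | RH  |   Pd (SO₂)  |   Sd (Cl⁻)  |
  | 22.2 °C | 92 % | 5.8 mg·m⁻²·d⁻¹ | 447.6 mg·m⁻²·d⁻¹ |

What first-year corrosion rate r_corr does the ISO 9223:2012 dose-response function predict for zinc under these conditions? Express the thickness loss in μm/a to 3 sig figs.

zinc: temperature factor f = -0.071·(12.2) = -0.8662
  SO₂ term: 0.0129·5.8^0.44·exp(0.046·92-0.8662) = 0.8096
  Cl⁻ term: 0.0175·447.6^0.57·exp(0.008·92+0.085·22.2) = 7.82
  r_corr = 0.8096 + 7.82 = 8.629 μm/a

r_corr = 8.63 μm/a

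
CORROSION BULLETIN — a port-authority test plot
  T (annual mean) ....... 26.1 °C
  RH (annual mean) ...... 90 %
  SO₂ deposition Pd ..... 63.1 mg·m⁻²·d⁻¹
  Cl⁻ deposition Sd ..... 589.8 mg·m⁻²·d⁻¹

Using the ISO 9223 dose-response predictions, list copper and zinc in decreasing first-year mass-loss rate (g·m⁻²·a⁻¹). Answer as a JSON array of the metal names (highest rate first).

copper: T>10 °C ⇒ hinge -0.080·(26.1−10) = -1.2880
  Pd branch = 0.0053·Pd^0.26·e^(0.059·RH+f) = 0.869 μm/a
  Sd branch = 0.01025·Sd^0.27·e^(0.036·RH+0.049·T) = 5.264 μm/a
  sum: 0.869 + 5.264 → r_corr = 6.133 μm/a
  mass loss = 6.133 μm/a × 8.96 g/cm³ = 54.96 g·m⁻²·a⁻¹
zinc: T>10 °C ⇒ hinge -0.071·(26.1−10) = -1.1431
  SO₂ term: 0.0129·63.1^0.44·exp(0.046·90-1.1431) = 1.6
  Cl⁻ term: 0.0175·589.8^0.57·exp(0.008·90+0.085·26.1) = 12.55
  sum: 1.6 + 12.55 → r_corr = 14.15 μm/a
  mass loss = 14.15 μm/a × 7.14 g/cm³ = 101 g·m⁻²·a⁻¹
Ordering by g·m⁻²·a⁻¹: zinc (101) > copper (55)

["zinc", "copper"]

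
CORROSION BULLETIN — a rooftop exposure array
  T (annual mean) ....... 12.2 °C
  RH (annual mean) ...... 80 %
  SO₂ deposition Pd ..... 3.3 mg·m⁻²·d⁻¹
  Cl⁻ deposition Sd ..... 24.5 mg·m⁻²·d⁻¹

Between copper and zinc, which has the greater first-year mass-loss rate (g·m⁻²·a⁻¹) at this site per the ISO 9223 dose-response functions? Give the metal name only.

copper

copper: T>10 °C ⇒ hinge -0.080·(12.2−10) = -0.1760
  sulphur-dioxide contribution → 0.68 μm/a
  chloride contribution → 0.7874 μm/a
  total first-year rate 1.467 μm/a
  mass loss = 1.467 μm/a × 8.96 g/cm³ = 13.15 g·m⁻²·a⁻¹
zinc: temperature factor f = -0.071·(2.2) = -0.1562
  sulphur-dioxide contribution → 0.7398 μm/a
  chloride contribution → 0.5797 μm/a
  ⇒ r_corr(zinc) = 1.319 μm/a
  mass loss = 1.319 μm/a × 7.14 g/cm³ = 9.421 g·m⁻²·a⁻¹
Ordering by g·m⁻²·a⁻¹: copper (13.1) > zinc (9.42)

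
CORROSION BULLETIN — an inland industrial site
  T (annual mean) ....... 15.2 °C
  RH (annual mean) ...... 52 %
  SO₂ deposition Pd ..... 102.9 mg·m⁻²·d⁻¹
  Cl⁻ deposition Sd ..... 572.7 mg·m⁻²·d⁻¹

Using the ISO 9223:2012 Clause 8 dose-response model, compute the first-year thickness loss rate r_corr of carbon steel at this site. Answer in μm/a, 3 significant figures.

r_corr = 95.5 μm/a

carbon steel: temperature factor f = -0.054·(5.2) = -0.2808
  Pd branch = 1.77·Pd^0.52·e^(0.02·RH+f) = 42.09 μm/a
  Sd branch = 0.102·Sd^0.62·e^(0.033·RH+0.04·T) = 53.43 μm/a
  r_corr = 42.09 + 53.43 = 95.52 μm/a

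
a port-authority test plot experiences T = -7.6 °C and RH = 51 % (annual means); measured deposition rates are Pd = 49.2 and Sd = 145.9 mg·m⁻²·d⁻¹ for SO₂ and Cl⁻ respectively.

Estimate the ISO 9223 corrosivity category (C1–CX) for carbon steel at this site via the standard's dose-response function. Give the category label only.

carbon steel: T≤10 °C ⇒ hinge +0.150·(-7.6−10) = -2.6400
  sulphur-dioxide contribution → 2.656 μm/a
  chloride contribution → 8.896 μm/a
  total first-year rate 11.55 μm/a
ISO 9223 Table 2 (carbon steel): 1.3 < 11.6 ≤ 25 μm/a ⇒ C2

C2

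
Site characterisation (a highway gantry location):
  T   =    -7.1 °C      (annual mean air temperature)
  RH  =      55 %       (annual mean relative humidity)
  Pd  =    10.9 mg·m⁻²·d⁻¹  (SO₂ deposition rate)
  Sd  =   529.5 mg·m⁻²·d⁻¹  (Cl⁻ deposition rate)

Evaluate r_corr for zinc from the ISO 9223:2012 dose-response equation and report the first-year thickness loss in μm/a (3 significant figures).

r_corr = 0.772 μm/a

zinc: f(T) = +0.038·(T−10) [T≤10 °C] = -0.6498
  sulphur-dioxide contribution → 0.2419 μm/a
  chloride contribution → 0.5304 μm/a
  ⇒ r_corr(zinc) = 0.7723 μm/a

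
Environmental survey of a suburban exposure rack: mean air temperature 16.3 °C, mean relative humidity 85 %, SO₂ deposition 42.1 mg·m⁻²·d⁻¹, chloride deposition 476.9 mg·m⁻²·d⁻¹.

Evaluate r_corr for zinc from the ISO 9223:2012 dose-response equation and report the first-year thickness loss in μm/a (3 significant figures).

zinc: f(T) = -0.071·(T−10) [T>10 °C] = -0.4473
  sulphur-dioxide contribution → 2.134 μm/a
  chloride contribution → 4.643 μm/a
  total first-year rate 6.776 μm/a

r_corr = 6.78 μm/a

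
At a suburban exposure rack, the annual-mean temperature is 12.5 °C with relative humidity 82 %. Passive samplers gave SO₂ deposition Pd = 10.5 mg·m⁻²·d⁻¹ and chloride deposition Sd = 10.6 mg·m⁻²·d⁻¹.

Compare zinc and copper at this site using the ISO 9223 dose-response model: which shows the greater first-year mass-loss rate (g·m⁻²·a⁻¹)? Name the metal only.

copper

zinc: temperature factor f = -0.071·(2.5) = -0.1775
  Pd branch = 0.0129·Pd^0.44·e^(0.046·RH+f) = 1.321 μm/a
  Sd branch = 0.0175·Sd^0.57·e^(0.008·RH+0.085·T) = 0.3748 μm/a
  r_corr = 1.321 + 0.3748 = 1.696 μm/a
  mass loss = 1.696 μm/a × 7.14 g/cm³ = 12.11 g·m⁻²·a⁻¹
copper: T>10 °C ⇒ hinge -0.080·(12.5−10) = -0.2000
  Pd branch = 0.0053·Pd^0.26·e^(0.059·RH+f) = 1.009 μm/a
  Sd branch = 0.01025·Sd^0.27·e^(0.036·RH+0.049·T) = 0.6849 μm/a
  r_corr = 1.009 + 0.6849 = 1.694 μm/a
  mass loss = 1.694 μm/a × 8.96 g/cm³ = 15.18 g·m⁻²·a⁻¹
Ordering by g·m⁻²·a⁻¹: copper (15.2) > zinc (12.1)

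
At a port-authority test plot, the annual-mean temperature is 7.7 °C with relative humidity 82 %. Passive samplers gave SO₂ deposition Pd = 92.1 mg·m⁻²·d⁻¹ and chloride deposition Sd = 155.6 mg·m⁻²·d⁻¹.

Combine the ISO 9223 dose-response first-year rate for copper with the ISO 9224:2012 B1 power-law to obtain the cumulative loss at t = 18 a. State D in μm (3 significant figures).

D(18) = 18.8 μm

copper: temperature factor f = +0.126·(-2.3) = -0.2898
  Pd branch = 0.0053·Pd^0.26·e^(0.059·RH+f) = 1.623 μm/a
  Sd branch = 0.01025·Sd^0.27·e^(0.036·RH+0.049·T) = 1.118 μm/a
  sum: 1.623 + 1.118 → r_corr = 2.741 μm/a
ISO 9224: D(t) = r_corr · t^b with b = 0.667 (copper, B1)
  D(18) = 2.741 × 18^0.667 = 2.741 × 6.875 = 18.84 μm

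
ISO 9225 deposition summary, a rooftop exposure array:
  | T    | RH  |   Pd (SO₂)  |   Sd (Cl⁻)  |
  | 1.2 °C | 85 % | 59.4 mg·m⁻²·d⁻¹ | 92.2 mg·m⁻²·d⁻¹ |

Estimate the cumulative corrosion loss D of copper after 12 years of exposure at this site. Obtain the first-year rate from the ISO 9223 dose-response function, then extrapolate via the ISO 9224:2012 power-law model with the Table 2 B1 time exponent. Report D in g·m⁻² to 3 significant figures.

copper: temperature factor f = +0.126·(-8.8) = -1.1088
  SO₂ term: 0.0053·59.4^0.26·exp(0.059·85-1.1088) = 0.7619
  Cl⁻ term: 0.01025·92.2^0.27·exp(0.036·85+0.049·1.2) = 0.7865
  sum: 0.7619 + 0.7865 → r_corr = 1.548 μm/a
ISO 9224: D(t) = r_corr · t^b with b = 0.667 (copper, B1)
  D(12) = 1.548 × 12^0.667 = 1.548 × 5.246 = 8.122 μm
  Mass loss = 8.122 μm × 8.96 g/cm³ = 72.78 g·m⁻²

D(12) = 72.8 g·m⁻²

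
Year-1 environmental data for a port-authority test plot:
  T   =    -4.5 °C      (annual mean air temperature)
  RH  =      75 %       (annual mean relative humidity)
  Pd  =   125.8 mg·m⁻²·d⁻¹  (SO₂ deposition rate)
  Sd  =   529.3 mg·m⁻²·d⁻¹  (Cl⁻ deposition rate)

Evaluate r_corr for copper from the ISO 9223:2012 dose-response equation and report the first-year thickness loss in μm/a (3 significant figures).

copper: T≤10 °C ⇒ hinge +0.126·(-4.5−10) = -1.8270
  Pd branch = 0.0053·Pd^0.26·e^(0.059·RH+f) = 0.2503 μm/a
  Cl⁻ term: 0.01025·529.3^0.27·exp(0.036·75+0.049·-4.5) = 0.6652
  sum: 0.2503 + 0.6652 → r_corr = 0.9155 μm/a

r_corr = 0.916 μm/a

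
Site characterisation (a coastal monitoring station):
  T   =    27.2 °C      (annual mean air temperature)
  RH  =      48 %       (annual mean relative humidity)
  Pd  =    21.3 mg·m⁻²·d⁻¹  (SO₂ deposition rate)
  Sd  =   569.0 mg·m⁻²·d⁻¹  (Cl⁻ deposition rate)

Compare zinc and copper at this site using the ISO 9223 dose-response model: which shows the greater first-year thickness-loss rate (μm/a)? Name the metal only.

zinc

zinc: T>10 °C ⇒ hinge -0.071·(27.2−10) = -1.2212
  SO₂ term: 0.0129·21.3^0.44·exp(0.046·48-1.2212) = 0.1329
  Cl⁻ term: 0.0175·569.0^0.57·exp(0.008·48+0.085·27.2) = 9.645
  r_corr = 0.1329 + 9.645 = 9.778 μm/a
copper: f(T) = -0.080·(T−10) [T>10 °C] = -1.3760
  Pd branch = 0.0053·Pd^0.26·e^(0.059·RH+f) = 0.05035 μm/a
  Cl⁻ term: 0.01025·569.0^0.27·exp(0.036·48+0.049·27.2) = 1.213
  sum: 0.05035 + 1.213 → r_corr = 1.263 μm/a
Ordering by μm/a: zinc (9.78) > copper (1.26)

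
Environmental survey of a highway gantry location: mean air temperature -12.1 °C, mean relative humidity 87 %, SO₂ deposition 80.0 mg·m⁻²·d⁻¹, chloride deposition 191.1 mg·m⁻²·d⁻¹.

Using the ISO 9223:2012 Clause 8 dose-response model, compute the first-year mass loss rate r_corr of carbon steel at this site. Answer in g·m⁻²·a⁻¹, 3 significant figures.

r_corr = 254 g·m⁻²·a⁻¹

carbon steel: temperature factor f = +0.150·(-22.1) = -3.3150
  sulphur-dioxide contribution → 3.577 μm/a
  chloride contribution → 28.82 μm/a
  total first-year rate 32.39 μm/a
Convert to mass loss: 32.39 μm/a × 7.85 g/cm³ = 254.3 g·m⁻²·a⁻¹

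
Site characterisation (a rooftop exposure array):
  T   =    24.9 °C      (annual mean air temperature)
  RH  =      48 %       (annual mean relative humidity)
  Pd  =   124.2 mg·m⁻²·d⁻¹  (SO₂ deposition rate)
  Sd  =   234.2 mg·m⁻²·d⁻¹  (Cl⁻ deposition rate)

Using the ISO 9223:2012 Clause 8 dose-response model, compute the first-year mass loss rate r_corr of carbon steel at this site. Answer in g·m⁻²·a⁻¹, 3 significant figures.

r_corr = 510 g·m⁻²·a⁻¹

carbon steel: f(T) = -0.054·(T−10) [T>10 °C] = -0.8046
  sulphur-dioxide contribution → 25.37 μm/a
  chloride contribution → 39.65 μm/a
  total first-year rate 65.02 μm/a
Convert to mass loss: 65.02 μm/a × 7.85 g/cm³ = 510.4 g·m⁻²·a⁻¹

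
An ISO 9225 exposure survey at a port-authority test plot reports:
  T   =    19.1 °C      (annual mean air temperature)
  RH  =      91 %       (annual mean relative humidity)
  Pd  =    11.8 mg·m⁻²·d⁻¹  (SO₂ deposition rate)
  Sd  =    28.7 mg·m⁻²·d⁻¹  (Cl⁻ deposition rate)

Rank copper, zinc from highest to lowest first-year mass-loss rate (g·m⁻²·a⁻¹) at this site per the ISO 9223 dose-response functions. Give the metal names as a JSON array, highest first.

["copper", "zinc"]

copper: temperature factor f = -0.080·(9.1) = -0.7280
  sulphur-dioxide contribution → 1.044 μm/a
  chloride contribution → 1.712 μm/a
  ⇒ r_corr(copper) = 2.756 μm/a
  mass loss = 2.756 μm/a × 8.96 g/cm³ = 24.69 g·m⁻²·a⁻¹
zinc: T>10 °C ⇒ hinge -0.071·(19.1−10) = -0.6461
  sulphur-dioxide contribution → 1.317 μm/a
  chloride contribution → 1.245 μm/a
  total first-year rate 2.562 μm/a
  mass loss = 2.562 μm/a × 7.14 g/cm³ = 18.29 g·m⁻²·a⁻¹
Ordering by g·m⁻²·a⁻¹: copper (24.7) > zinc (18.3)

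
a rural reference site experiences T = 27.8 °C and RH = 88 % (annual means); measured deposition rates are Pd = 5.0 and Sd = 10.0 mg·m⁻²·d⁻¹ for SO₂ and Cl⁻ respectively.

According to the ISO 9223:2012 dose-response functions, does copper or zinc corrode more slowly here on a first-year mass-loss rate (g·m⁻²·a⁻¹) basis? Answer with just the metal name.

copper: T>10 °C ⇒ hinge -0.080·(27.8−10) = -1.4240
  sulphur-dioxide contribution → 0.3487 μm/a
  chloride contribution → 1.771 μm/a
  total first-year rate 2.119 μm/a
  mass loss = 2.119 μm/a × 8.96 g/cm³ = 18.99 g·m⁻²·a⁻¹
zinc: temperature factor f = -0.071·(17.8) = -1.2638
  sulphur-dioxide contribution → 0.4239 μm/a
  chloride contribution → 1.396 μm/a
  ⇒ r_corr(zinc) = 1.82 μm/a
  mass loss = 1.82 μm/a × 7.14 g/cm³ = 13 g·m⁻²·a⁻¹
Ordering by g·m⁻²·a⁻¹: copper (19) > zinc (13)

zinc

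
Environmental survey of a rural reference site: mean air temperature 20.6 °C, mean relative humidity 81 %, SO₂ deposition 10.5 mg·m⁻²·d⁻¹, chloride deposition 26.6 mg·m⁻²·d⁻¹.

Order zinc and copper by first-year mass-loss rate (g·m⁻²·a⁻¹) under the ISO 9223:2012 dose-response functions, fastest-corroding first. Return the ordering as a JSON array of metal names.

["copper", "zinc"]

zinc: T>10 °C ⇒ hinge -0.071·(20.6−10) = -0.7526
  Pd branch = 0.0129·Pd^0.44·e^(0.046·RH+f) = 0.71 μm/a
  Sd branch = 0.0175·Sd^0.57·e^(0.008·RH+0.085·T) = 1.251 μm/a
  r_corr = 0.71 + 1.251 = 1.961 μm/a
  mass loss = 1.961 μm/a × 7.14 g/cm³ = 14 g·m⁻²·a⁻¹
copper: T>10 °C ⇒ hinge -0.080·(20.6−10) = -0.8480
  Pd branch = 0.0053·Pd^0.26·e^(0.059·RH+f) = 0.4977 μm/a
  Cl⁻ term: 0.01025·26.6^0.27·exp(0.036·81+0.049·20.6) = 1.26
  sum: 0.4977 + 1.26 → r_corr = 1.757 μm/a
  mass loss = 1.757 μm/a × 8.96 g/cm³ = 15.75 g·m⁻²·a⁻¹
Ordering by g·m⁻²·a⁻¹: copper (15.7) > zinc (14)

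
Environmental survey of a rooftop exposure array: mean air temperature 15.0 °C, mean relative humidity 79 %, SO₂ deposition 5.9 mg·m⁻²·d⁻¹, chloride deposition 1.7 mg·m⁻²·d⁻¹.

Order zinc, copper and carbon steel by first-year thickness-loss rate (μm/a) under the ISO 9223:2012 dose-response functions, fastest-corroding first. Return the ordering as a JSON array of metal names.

["carbon steel", "copper", "zinc"]

zinc: T>10 °C ⇒ hinge -0.071·(15.0−10) = -0.3550
  Pd branch = 0.0129·Pd^0.44·e^(0.046·RH+f) = 0.7479 μm/a
  Cl⁻ term: 0.0175·1.7^0.57·exp(0.008·79+0.085·15.0) = 0.1594
  sum: 0.7479 + 0.1594 → r_corr = 0.9073 μm/a
copper: temperature factor f = -0.080·(5.0) = -0.4000
  Pd branch = 0.0053·Pd^0.26·e^(0.059·RH+f) = 0.596 μm/a
  Cl⁻ term: 0.01025·1.7^0.27·exp(0.036·79+0.049·15.0) = 0.4239
  sum: 0.596 + 0.4239 → r_corr = 1.02 μm/a
carbon steel: f(T) = -0.054·(T−10) [T>10 °C] = -0.2700
  SO₂ term: 1.77·5.9^0.52·exp(0.02·79-0.2700) = 16.51
  Cl⁻ term: 0.102·1.7^0.62·exp(0.033·79+0.04·15.0) = 3.502
  sum: 16.51 + 3.502 → r_corr = 20.01 μm/a
Ordering by μm/a: carbon steel (20) > copper (1.02) > zinc (0.907)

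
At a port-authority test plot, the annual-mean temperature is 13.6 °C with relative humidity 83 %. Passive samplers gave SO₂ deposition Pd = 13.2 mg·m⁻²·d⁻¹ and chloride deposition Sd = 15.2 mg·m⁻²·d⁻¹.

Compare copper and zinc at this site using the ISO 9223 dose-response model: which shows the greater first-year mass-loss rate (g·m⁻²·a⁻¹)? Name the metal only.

copper

copper: temperature factor f = -0.080·(3.6) = -0.2880
  sulphur-dioxide contribution → 1.041 μm/a
  chloride contribution → 0.8259 μm/a
  ⇒ r_corr(copper) = 1.866 μm/a
  mass loss = 1.866 μm/a × 8.96 g/cm³ = 16.72 g·m⁻²·a⁻¹
zinc: temperature factor f = -0.071·(3.6) = -0.2556
  sulphur-dioxide contribution → 1.415 μm/a
  chloride contribution → 0.5095 μm/a
  total first-year rate 1.925 μm/a
  mass loss = 1.925 μm/a × 7.14 g/cm³ = 13.74 g·m⁻²·a⁻¹
Ordering by g·m⁻²·a⁻¹: copper (16.7) > zinc (13.7)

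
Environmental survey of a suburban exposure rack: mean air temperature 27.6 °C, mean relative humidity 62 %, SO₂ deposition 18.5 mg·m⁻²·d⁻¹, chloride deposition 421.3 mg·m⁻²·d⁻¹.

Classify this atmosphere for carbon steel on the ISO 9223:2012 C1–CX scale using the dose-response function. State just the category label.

carbon steel: T>10 °C ⇒ hinge -0.054·(27.6−10) = -0.9504
  sulphur-dioxide contribution → 10.78 μm/a
  chloride contribution → 100.9 μm/a
  ⇒ r_corr(carbon steel) = 111.7 μm/a
ISO 9223 Table 2 (carbon steel): 80 < 112 ≤ 200 μm/a ⇒ C5

C5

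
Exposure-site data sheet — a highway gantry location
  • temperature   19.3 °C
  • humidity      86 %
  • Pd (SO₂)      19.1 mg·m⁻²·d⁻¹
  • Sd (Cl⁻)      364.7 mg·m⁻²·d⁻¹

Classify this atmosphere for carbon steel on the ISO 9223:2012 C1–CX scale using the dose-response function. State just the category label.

carbon steel: T>10 °C ⇒ hinge -0.054·(19.3−10) = -0.5022
  SO₂ term: 1.77·19.1^0.52·exp(0.02·86-0.5022) = 27.73
  Sd branch = 0.102·Sd^0.62·e^(0.033·RH+0.04·T) = 146.2 μm/a
  r_corr = 27.73 + 146.2 = 173.9 μm/a
174 μm/a falls in (80, 200] for carbon steel → category C5

C5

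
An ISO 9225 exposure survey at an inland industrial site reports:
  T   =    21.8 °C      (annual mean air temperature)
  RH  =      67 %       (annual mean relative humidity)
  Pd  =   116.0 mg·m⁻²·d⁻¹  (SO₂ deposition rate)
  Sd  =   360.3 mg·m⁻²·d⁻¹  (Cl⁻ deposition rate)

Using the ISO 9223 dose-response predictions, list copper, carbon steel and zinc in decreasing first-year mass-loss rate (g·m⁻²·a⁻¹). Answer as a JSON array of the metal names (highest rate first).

["carbon steel", "zinc", "copper"]

copper: f(T) = -0.080·(T−10) [T>10 °C] = -0.9440
  SO₂ term: 0.0053·116.0^0.26·exp(0.059·67-0.9440) = 0.3697
  Sd branch = 0.01025·Sd^0.27·e^(0.036·RH+0.049·T) = 1.631 μm/a
  sum: 0.3697 + 1.631 → r_corr = 2.001 μm/a
  mass loss = 2.001 μm/a × 8.96 g/cm³ = 17.93 g·m⁻²·a⁻¹
carbon steel: f(T) = -0.054·(T−10) [T>10 °C] = -0.6372
  SO₂ term: 1.77·116.0^0.52·exp(0.02·67-0.6372) = 42.34
  Sd branch = 0.102·Sd^0.62·e^(0.033·RH+0.04·T) = 85.64 μm/a
  sum: 42.34 + 85.64 → r_corr = 128 μm/a
  mass loss = 128 μm/a × 7.85 g/cm³ = 1005 g·m⁻²·a⁻¹
zinc: T>10 °C ⇒ hinge -0.071·(21.8−10) = -0.8378
  Pd branch = 0.0129·Pd^0.44·e^(0.046·RH+f) = 0.9854 μm/a
  Sd branch = 0.0175·Sd^0.57·e^(0.008·RH+0.085·T) = 5.468 μm/a
  sum: 0.9854 + 5.468 → r_corr = 6.454 μm/a
  mass loss = 6.454 μm/a × 7.14 g/cm³ = 46.08 g·m⁻²·a⁻¹
Ordering by g·m⁻²·a⁻¹: carbon steel (1000) > zinc (46.1) > copper (17.9)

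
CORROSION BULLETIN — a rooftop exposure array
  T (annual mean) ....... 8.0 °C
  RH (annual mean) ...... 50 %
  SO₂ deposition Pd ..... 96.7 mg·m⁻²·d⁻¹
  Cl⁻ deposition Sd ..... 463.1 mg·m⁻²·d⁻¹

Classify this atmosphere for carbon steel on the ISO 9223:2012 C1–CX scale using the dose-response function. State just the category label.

carbon steel: f(T) = +0.150·(T−10) [T≤10 °C] = -0.3000
  sulphur-dioxide contribution → 38.41 μm/a
  chloride contribution → 32.88 μm/a
  ⇒ r_corr(carbon steel) = 71.28 μm/a
ISO 9223 Table 2 (carbon steel): 50 < 71.3 ≤ 80 μm/a ⇒ C4

C4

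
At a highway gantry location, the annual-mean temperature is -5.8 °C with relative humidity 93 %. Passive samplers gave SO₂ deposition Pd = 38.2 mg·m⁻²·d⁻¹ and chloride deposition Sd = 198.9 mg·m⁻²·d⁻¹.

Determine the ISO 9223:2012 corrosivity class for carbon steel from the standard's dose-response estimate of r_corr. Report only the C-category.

carbon steel: f(T) = +0.150·(T−10) [T≤10 °C] = -2.3700
  SO₂ term: 1.77·38.2^0.52·exp(0.02·93-2.3700) = 7.066
  Cl⁻ term: 0.102·198.9^0.62·exp(0.033·93+0.04·-5.8) = 46.33
  r_corr = 7.066 + 46.33 = 53.39 μm/a
Category bounds: 50…80 μm/a bracket r_corr ⇒ C4

C4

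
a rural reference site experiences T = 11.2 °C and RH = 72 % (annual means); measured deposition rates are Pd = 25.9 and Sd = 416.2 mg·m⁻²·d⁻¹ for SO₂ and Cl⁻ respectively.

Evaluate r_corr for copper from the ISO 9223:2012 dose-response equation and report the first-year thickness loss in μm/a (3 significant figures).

copper: T>10 °C ⇒ hinge -0.080·(11.2−10) = -0.0960
  Pd branch = 0.0053·Pd^0.26·e^(0.059·RH+f) = 0.7851 μm/a
  Cl⁻ term: 0.01025·416.2^0.27·exp(0.036·72+0.049·11.2) = 1.208
  sum: 0.7851 + 1.208 → r_corr = 1.993 μm/a

r_corr = 1.99 μm/a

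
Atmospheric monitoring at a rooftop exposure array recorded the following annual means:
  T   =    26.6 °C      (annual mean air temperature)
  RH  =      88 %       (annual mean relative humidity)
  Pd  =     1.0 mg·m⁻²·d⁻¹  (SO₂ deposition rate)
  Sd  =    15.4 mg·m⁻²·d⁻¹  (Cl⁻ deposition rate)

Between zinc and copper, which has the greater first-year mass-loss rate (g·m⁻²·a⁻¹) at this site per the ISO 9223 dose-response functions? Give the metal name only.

copper

zinc: f(T) = -0.071·(T−10) [T>10 °C] = -1.1786
  sulphur-dioxide contribution → 0.2274 μm/a
  chloride contribution → 1.613 μm/a
  total first-year rate 1.84 μm/a
  mass loss = 1.84 μm/a × 7.14 g/cm³ = 13.14 g·m⁻²·a⁻¹
copper: T>10 °C ⇒ hinge -0.080·(26.6−10) = -1.3280
  sulphur-dioxide contribution → 0.2526 μm/a
  chloride contribution → 1.876 μm/a
  total first-year rate 2.129 μm/a
  mass loss = 2.129 μm/a × 8.96 g/cm³ = 19.07 g·m⁻²·a⁻¹
Ordering by g·m⁻²·a⁻¹: copper (19.1) > zinc (13.1)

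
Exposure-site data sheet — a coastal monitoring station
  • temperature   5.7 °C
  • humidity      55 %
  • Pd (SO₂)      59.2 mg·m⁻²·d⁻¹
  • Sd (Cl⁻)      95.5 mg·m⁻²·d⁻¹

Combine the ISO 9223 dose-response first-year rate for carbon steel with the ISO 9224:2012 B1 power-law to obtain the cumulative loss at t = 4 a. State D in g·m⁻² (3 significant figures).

carbon steel: T≤10 °C ⇒ hinge +0.150·(5.7−10) = -0.6450
  SO₂ term: 1.77·59.2^0.52·exp(0.02·55-0.6450) = 23.29
  Sd branch = 0.102·Sd^0.62·e^(0.033·RH+0.04·T) = 13.29 μm/a
  r_corr = 23.29 + 13.29 = 36.58 μm/a
Long-term exponent b (ISO 9224 Table 2, B1) = 0.523
  D(4) = 36.58 × 4^0.523 = 36.58 × 2.065 = 75.53 μm
  Mass loss = 75.53 μm × 7.85 g/cm³ = 592.9 g·m⁻²

D(4) = 593 g·m⁻²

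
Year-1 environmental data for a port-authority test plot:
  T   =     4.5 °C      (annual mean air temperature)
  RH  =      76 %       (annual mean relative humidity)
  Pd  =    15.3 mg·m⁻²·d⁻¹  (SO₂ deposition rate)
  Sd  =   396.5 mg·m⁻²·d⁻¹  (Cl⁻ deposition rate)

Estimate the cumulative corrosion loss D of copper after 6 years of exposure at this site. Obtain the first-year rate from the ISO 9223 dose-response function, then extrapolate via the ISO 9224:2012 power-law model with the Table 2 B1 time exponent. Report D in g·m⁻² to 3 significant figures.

copper: f(T) = +0.126·(T−10) [T≤10 °C] = -0.6930
  sulphur-dioxide contribution → 0.4772 μm/a
  chloride contribution → 0.9914 μm/a
  total first-year rate 1.469 μm/a
Long-term exponent b (ISO 9224 Table 2, B1) = 0.667
  D(6) = 1.469 × 6^0.667 = 1.469 × 3.304 = 4.852 μm
  Mass loss = 4.852 μm × 8.96 g/cm³ = 43.47 g·m⁻²

D(6) = 43.5 g·m⁻²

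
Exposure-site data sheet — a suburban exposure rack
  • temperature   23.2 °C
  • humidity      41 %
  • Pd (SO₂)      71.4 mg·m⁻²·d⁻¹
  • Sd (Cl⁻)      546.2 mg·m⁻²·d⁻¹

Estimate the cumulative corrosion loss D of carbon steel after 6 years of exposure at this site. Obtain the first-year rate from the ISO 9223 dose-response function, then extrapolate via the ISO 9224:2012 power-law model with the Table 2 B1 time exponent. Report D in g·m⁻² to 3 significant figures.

carbon steel: T>10 °C ⇒ hinge -0.054·(23.2−10) = -0.7128
  Pd branch = 1.77·Pd^0.52·e^(0.02·RH+f) = 18.13 μm/a
  Cl⁻ term: 0.102·546.2^0.62·exp(0.033·41+0.04·23.2) = 49.7
  r_corr = 18.13 + 49.7 = 67.84 μm/a
ISO 9224: D(t) = r_corr · t^b with b = 0.523 (carbon steel, B1)
  D(6) = 67.84 × 6^0.523 = 67.84 × 2.553 = 173.2 μm
  Mass loss = 173.2 μm × 7.85 g/cm³ = 1359 g·m⁻²

D(6) = 1.36e+03 g·m⁻²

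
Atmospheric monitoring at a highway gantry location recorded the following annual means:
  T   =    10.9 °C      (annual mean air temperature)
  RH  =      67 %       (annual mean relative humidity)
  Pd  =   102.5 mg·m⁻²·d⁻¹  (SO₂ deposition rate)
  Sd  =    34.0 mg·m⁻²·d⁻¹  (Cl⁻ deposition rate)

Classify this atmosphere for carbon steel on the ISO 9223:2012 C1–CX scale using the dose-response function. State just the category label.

C5

carbon steel: T>10 °C ⇒ hinge -0.054·(10.9−10) = -0.0486
  Pd branch = 1.77·Pd^0.52·e^(0.02·RH+f) = 71.52 μm/a
  Sd branch = 0.102·Sd^0.62·e^(0.033·RH+0.04·T) = 12.81 μm/a
  r_corr = 71.52 + 12.81 = 84.33 μm/a
84.3 μm/a falls in (80, 200] for carbon steel → category C5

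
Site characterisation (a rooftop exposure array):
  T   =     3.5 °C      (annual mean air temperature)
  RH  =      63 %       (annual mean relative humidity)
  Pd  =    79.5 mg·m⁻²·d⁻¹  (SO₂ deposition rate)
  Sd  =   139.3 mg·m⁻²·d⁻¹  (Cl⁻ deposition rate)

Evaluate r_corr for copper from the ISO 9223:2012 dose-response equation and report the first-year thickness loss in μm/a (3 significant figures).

copper: f(T) = +0.126·(T−10) [T≤10 °C] = -0.8190
  sulphur-dioxide contribution → 0.2999 μm/a
  chloride contribution → 0.4457 μm/a
  total first-year rate 0.7456 μm/a

r_corr = 0.746 μm/a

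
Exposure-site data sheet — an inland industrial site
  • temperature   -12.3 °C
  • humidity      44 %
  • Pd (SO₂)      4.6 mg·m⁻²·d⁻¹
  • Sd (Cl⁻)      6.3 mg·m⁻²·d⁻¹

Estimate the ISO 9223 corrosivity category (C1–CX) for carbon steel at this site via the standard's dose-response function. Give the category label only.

C1

carbon steel: temperature factor f = +0.150·(-22.3) = -3.3450
  Pd branch = 1.77·Pd^0.52·e^(0.02·RH+f) = 0.3327 μm/a
  Cl⁻ term: 0.102·6.3^0.62·exp(0.033·44+0.04·-12.3) = 0.8339
  r_corr = 0.3327 + 0.8339 = 1.167 μm/a
ISO 9223 Table 2 (carbon steel): 0 < 1.17 ≤ 1.3 μm/a ⇒ C1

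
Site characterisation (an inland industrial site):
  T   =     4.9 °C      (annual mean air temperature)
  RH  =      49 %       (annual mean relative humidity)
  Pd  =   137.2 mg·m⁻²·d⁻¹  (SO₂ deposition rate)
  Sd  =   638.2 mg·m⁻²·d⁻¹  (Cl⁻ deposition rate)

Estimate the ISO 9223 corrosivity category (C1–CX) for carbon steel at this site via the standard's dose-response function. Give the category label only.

carbon steel: temperature factor f = +0.150·(-5.1) = -0.7650
  sulphur-dioxide contribution → 28.36 μm/a
  chloride contribution → 34.28 μm/a
  ⇒ r_corr(carbon steel) = 62.64 μm/a
ISO 9223 Table 2 (carbon steel): 50 < 62.6 ≤ 80 μm/a ⇒ C4

C4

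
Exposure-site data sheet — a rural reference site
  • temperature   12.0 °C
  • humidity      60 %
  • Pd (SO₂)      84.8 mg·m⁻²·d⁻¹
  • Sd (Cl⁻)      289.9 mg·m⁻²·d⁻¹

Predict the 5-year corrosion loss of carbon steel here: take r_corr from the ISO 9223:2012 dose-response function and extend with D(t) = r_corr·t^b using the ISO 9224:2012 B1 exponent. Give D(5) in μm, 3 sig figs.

D(5) = 216 μm

carbon steel: f(T) = -0.054·(T−10) [T>10 °C] = -0.1080
  SO₂ term: 1.77·84.8^0.52·exp(0.02·60-0.1080) = 53.09
  Cl⁻ term: 0.102·289.9^0.62·exp(0.033·60+0.04·12.0) = 40.14
  r_corr = 53.09 + 40.14 = 93.23 μm/a
Long-term exponent b (ISO 9224 Table 2, B1) = 0.523
  D(5) = 93.23 × 5^0.523 = 93.23 × 2.32 = 216.3 μm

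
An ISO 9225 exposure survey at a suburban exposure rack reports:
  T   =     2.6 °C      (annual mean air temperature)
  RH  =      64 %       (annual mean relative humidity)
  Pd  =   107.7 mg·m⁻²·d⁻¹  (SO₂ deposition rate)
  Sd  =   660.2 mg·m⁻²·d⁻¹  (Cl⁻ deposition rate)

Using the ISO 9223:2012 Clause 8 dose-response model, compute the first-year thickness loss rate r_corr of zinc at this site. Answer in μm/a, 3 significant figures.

r_corr = 2.92 μm/a

zinc: T≤10 °C ⇒ hinge +0.038·(2.6−10) = -0.2812
  Pd branch = 0.0129·Pd^0.44·e^(0.046·RH+f) = 1.449 μm/a
  Sd branch = 0.0175·Sd^0.57·e^(0.008·RH+0.085·T) = 1.474 μm/a
  sum: 1.449 + 1.474 → r_corr = 2.924 μm/a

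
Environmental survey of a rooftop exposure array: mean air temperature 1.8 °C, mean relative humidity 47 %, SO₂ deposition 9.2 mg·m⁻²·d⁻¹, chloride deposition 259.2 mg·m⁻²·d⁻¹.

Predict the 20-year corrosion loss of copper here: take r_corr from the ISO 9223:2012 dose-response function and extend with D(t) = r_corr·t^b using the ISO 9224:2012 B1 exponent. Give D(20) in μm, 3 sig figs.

D(20) = 2.41 μm

copper: f(T) = +0.126·(T−10) [T≤10 °C] = -1.0332
  Pd branch = 0.0053·Pd^0.26·e^(0.059·RH+f) = 0.05376 μm/a
  Cl⁻ term: 0.01025·259.2^0.27·exp(0.036·47+0.049·1.8) = 0.2726
  r_corr = 0.05376 + 0.2726 = 0.3264 μm/a
Power-law: D(20) = r_corr · 20^0.667
  D(20) = 0.3264 × 20^0.667 = 0.3264 × 7.375 = 2.407 μm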